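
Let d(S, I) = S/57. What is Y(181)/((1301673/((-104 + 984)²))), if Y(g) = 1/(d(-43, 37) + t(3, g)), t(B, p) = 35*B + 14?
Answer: 735680/146221267 ≈ 0.0050313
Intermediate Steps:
d(S, I) = S/57 (d(S, I) = S*(1/57) = S/57)
t(B, p) = 14 + 35*B
Y(g) = 57/6740 (Y(g) = 1/((1/57)*(-43) + (14 + 35*3)) = 1/(-43/57 + (14 + 105)) = 1/(-43/57 + 119) = 1/(6740/57) = 57/6740)
Y(181)/((1301673/((-104 + 984)²))) = 57/(6740*((1301673/((-104 + 984)²)))) = 57/(6740*((1301673/(880²)))) = 57/(6740*((1301673/774400))) = 57/(6740*((1301673*(1/774400)))) = 57/(6740*(1301673/774400)) = (57/6740)*(774400/1301673) = 735680/146221267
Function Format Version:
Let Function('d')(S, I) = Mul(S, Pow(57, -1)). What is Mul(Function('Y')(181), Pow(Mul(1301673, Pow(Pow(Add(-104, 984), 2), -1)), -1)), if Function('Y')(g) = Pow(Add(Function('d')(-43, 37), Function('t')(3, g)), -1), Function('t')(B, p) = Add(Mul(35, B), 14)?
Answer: Rational(735680, 146221267) ≈ 0.0050313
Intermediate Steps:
Function('d')(S, I) = Mul(Rational(1, 57), S) (Function('d')(S, I) = Mul(S, Rational(1, 57)) = Mul(Rational(1, 57), S))
Function('t')(B, p) = Add(14, Mul(35, B))
Function('Y')(g) = Rational(57, 6740) (Function('Y')(g) = Pow(Add(Mul(Rational(1, 57), -43), Add(14, Mul(35, 3))), -1) = Pow(Add(Rational(-43, 57), Add(14, 105)), -1) = Pow(Add(Rational(-43, 57), 119), -1) = Pow(Rational(6740, 57), -1) = Rational(57, 6740))
Mul(Function('Y')(181), Pow(Mul(1301673, Pow(Pow(Add(-104, 984), 2), -1)), -1)) = Mul(Rational(57, 6740), Pow(Mul(1301673, Pow(Pow(Add(-104, 984), 2), -1)), -1)) = Mul(Rational(57, 6740), Pow(Mul(1301673, Pow(Pow(880, 2), -1)), -1)) = Mul(Rational(57, 6740), Pow(Mul(1301673, Pow(774400, -1)), -1)) = Mul(Rational(57, 6740), Pow(Mul(1301673, Rational(1, 774400)), -1)) = Mul(Rational(57, 6740), Pow(Rational(1301673, 774400), -1)) = Mul(Rational(57, 6740), Rational(774400, 1301673)) = Rational(735680, 146221267)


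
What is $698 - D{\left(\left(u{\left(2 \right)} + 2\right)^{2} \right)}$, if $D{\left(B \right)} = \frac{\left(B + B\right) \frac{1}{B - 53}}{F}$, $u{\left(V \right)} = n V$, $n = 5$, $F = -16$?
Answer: $\frac{63536}{91} \approx 698.2$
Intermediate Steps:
$u{\left(V \right)} = 5 V$
$D{\left(B \right)} = - \frac{B}{8 \left(-53 + B\right)}$ ($D{\left(B \right)} = \frac{\left(B + B\right) \frac{1}{B - 53}}{-16} = \frac{2 B}{-53 + B} \left(- \frac{1}{16}\right) = - \frac{B}{8 \left(-53 + B\right)}$)
$698 - D{\left(\left(u{\left(2 \right)} + 2\right)^{2} \right)} = 698 - - \frac{\left(5 \cdot 2 + 2\right)^{2}}{-424 + 8 \left(5 \cdot 2 + 2\right)^{2}} = 698 - - \frac{\left(10 + 2\right)^{2}}{-424 + 8 \left(10 + 2\right)^{2}} = 698 - - \frac{12^{2}}{-424 + 8 \cdot 12^{2}} = 698 - \left(-1\right) 144 \frac{1}{-424 + 8 \cdot 144} = 698 - \left(-1\right) 144 \frac{1}{-424 + 1152} = 698 - \left(-1\right) 144 \cdot \frac{1}{728} = 698 - - \frac{18}{91} = 698 + \frac{18}{91} = \frac{63536}{91}$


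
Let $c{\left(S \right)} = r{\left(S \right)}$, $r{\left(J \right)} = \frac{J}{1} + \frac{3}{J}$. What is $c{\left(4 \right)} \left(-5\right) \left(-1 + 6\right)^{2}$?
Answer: $- \frac{2375}{4} \approx -593.75$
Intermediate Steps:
$r{\left(J \right)} = J + \frac{3}{J}$ ($r{\left(J \right)} = J 1 + \frac{3}{J} = J + \frac{3}{J}$)
$c{\left(S \right)} = S + \frac{3}{S}$
$c{\left(4 \right)} \left(-5\right) \left(-1 + 6\right)^{2} = \left(4 + \frac{3}{4}\right) \left(-5\right) \left(-1 + 6\right)^{2} = \left(4 + 3 \cdot \frac{1}{4}\right) \left(-5\right) 5^{2} = \left(4 + \frac{3}{4}\right) \left(-5\right) 25 = \frac{19}{4} \left(-5\right) 25 = \left(- \frac{95}{4}\right) 25 = - \frac{2375}{4}$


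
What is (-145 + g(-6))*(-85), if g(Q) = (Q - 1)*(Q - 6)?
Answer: 5185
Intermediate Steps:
g(Q) = (-1 + Q)*(-6 + Q)
(-145 + g(-6))*(-85) = (-145 + (6 + (-6)² - 7*(-6)))*(-85) = (-145 + (6 + 36 + 42))*(-85) = (-145 + 84)*(-85) = -61*(-85) = 5185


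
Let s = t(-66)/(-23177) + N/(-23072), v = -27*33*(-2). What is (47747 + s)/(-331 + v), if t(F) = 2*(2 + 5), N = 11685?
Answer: 521060151235/15834844256 ≈ 32.906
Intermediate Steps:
t(F) = 14 (t(F) = 2*7 = 14)
v = 1782 (v = -891*(-2) = 1782)
s = -5533597/10913056 (s = 14/(-23177) + 11685/(-23072) = 14*(-1/23177) + 11685*(-1/23072) = -2/3311 - 11685/23072 = -5533597/10913056 ≈ -0.50706)
(47747 + s)/(-331 + v) = (47747 - 5533597/10913056)/(-331 + 1782) = (521060151235/10913056)/1451 = (521060151235/10913056)*(1/1451) = 521060151235/15834844256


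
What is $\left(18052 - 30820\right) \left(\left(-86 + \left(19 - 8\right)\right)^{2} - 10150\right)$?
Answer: $57775200$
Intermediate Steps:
$\left(18052 - 30820\right) \left(\left(-86 + \left(19 - 8\right)\right)^{2} - 10150\right) = - 12768 \left(\left(-86 + 11\right)^{2} - 10150\right) = - 12768 \left(\left(-75\right)^{2} - 10150\right) = - 12768 \left(5625 - 10150\right) = \left(-12768\right) \left(-4525\right) = 57775200$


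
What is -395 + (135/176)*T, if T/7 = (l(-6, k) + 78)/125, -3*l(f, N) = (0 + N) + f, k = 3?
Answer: -1723069/4400 ≈ -391.61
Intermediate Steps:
l(f, N) = -N/3 - f/3 (l(f, N) = -((0 + N) + f)/3 = -(N + f)/3 = -N/3 - f/3)
T = 553/125 (T = 7*(((-1/3*3 - 1/3*(-6)) + 78)/125) = 7*(((-1 + 2) + 78)*(1/125)) = 7*((1 + 78)*(1/125)) = 7*(79*(1/125)) = 7*(79/125) = 553/125 ≈ 4.4240)
-395 + (135/176)*T = -395 + (135/176)*(553/125) = -395 + 14931/4400 = -1723069/4400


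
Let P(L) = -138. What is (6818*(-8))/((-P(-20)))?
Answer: -27272/69 ≈ -395.25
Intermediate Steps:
(6818*(-8))/((-P(-20))) = (6818*(-8))/((-1*(-138))) = -54544/138 = -54544*1/138 = -27272/69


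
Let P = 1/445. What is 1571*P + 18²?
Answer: 145751/445 ≈ 327.53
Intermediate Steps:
P = 1/445 ≈ 0.0022472
1571*P + 18² = 1571*(1/445) + 18² = 1571/445 + 324 = 145751/445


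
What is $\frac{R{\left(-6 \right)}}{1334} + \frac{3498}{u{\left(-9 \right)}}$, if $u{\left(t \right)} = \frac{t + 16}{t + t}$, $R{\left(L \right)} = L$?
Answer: $- \frac{41997009}{4669} \approx -8994.9$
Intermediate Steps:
$u{\left(t \right)} = \frac{16 + t}{2 t}$
$\frac{R{\left(-6 \right)}}{1334} + \frac{3498}{u{\left(-9 \right)}} = - \frac{6}{1334} + \frac{3498}{\frac{1}{2} \frac{1}{-9} \left(16 - 9\right)} = \left(-6\right) \frac{1}{1334} + \frac{3498}{\frac{1}{2} \left(- \frac{1}{9}\right) 7} = - \frac{3}{667} + \frac{3498}{- \frac{7}{18}} = - \frac{3}{667} + 3498 \left(- \frac{18}{7}\right) = - \frac{3}{667} - \frac{62964}{7} = - \frac{41997009}{4669}$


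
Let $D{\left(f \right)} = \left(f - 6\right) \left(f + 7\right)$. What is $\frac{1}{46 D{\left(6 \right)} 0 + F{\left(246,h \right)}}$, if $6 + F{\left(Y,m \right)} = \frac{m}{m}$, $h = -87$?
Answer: $- \frac{1}{5} \approx -0.2$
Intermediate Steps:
$F{\left(Y,m \right)} = -5$ ($F{\left(Y,m \right)} = -6 + \frac{m}{m} = -6 + 1 = -5$)
$D{\left(f \right)} = \left(-6 + f\right) \left(7 + f\right)$
$\frac{1}{46 D{\left(6 \right)} 0 + F{\left(246,h \right)}} = \frac{1}{46 \left(-42 + 6 + 6^{2}\right) 0 - 5} = \frac{1}{46 \left(-42 + 6 + 36\right) 0 - 5} = \frac{1}{46 \cdot 0 \cdot 0 - 5} = \frac{1}{0 \cdot 0 - 5} = \frac{1}{0 - 5} = \frac{1}{-5} = - \frac{1}{5}$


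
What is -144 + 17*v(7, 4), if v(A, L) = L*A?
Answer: 332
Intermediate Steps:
v(A, L) = A*L
-144 + 17*v(7, 4) = -144 + 17*(7*4) = -144 + 17*28 = -144 + 476 = 332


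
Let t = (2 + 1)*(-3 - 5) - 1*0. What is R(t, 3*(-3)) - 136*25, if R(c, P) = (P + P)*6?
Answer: -3508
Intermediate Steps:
t = -24 (t = 3*(-8) + 0 = -24 + 0 = -24)
R(c, P) = 12*P (R(c, P) = (2*P)*6 = 12*P)
R(t, 3*(-3)) - 136*25 = 12*(3*(-3)) - 136*25 = 12*(-9) - 3400 = -108 - 3400 = -3508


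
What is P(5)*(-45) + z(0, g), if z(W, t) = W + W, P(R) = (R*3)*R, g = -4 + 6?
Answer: -3375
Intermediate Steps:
g = 2
P(R) = 3*R² (P(R) = (3*R)*R = 3*R²)
z(W, t) = 2*W
P(5)*(-45) + z(0, g) = (3*5²)*(-45) + 2*0 = (3*25)*(-45) + 0 = 75*(-45) + 0 = -3375 + 0 = -3375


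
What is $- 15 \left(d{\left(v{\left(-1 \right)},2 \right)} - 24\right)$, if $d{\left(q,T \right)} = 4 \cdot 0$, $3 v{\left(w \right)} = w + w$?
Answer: $360$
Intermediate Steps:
$v{\left(w \right)} = \frac{2 w}{3}$ ($v{\left(w \right)} = \frac{w + w}{3} = \frac{2 w}{3}$)
$d{\left(q,T \right)} = 0$
$- 15 \left(d{\left(v{\left(-1 \right)},2 \right)} - 24\right) = - 15 \left(0 - 24\right) = \left(-15\right) \left(-24\right) = 360$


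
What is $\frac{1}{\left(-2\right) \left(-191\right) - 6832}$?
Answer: $- \frac{1}{6450} \approx -0.00015504$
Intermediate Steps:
$\frac{1}{\left(-2\right) \left(-191\right) - 6832} = \frac{1}{382 - 6832} = \frac{1}{-6450} = - \frac{1}{6450}$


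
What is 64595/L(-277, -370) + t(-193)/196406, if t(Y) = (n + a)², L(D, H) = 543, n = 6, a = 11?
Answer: 12687002497/106648458 ≈ 118.96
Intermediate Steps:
t(Y) = 289 (t(Y) = (6 + 11)² = 17² = 289)
64595/L(-277, -370) + t(-193)/196406 = 64595/543 + 289/196406 = 12687002497/106648458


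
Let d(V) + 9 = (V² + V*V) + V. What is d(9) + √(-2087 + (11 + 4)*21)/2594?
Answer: 162 + I*√443/1297 ≈ 162.0 + 0.016228*I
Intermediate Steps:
d(V) = -9 + V + 2*V² (d(V) = -9 + ((V² + V*V) + V) = -9 + ((V² + V²) + V) = -9 + (2*V² + V) = -9 + (V + 2*V²) = -9 + V + 2*V²)
d(9) + √(-2087 + (11 + 4)*21)/2594 = (-9 + 9 + 2*9²) + √(-2087 + (11 + 4)*21)/2594 = (-9 + 9 + 2*81) + √(-2087 + 15*21)*(1/2594) = (-9 + 9 + 162) + √(-2087 + 315)*(1/2594) = 162 + √(-1772)*(1/2594) = 162 + (2*I*√443)*(1/2594) = 162 + I*√443/1297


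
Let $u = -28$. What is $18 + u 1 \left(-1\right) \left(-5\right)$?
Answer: $-122$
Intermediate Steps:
$18 + u 1 \left(-1\right) \left(-5\right) = 18 - 28 \cdot 1 \left(-1\right) \left(-5\right) = 18 - 28 \left(\left(-1\right) \left(-5\right)\right) = 18 - 140 = -122$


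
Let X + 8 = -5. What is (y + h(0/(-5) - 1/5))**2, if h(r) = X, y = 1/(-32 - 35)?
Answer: 760384/4489 ≈ 169.39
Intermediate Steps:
y = -1/67 (y = 1/(-67) = -1/67 ≈ -0.014925)
X = -13 (X = -8 - 5 = -13)
h(r) = -13
(y + h(0/(-5) - 1/5))**2 = (-1/67 - 13)**2 = (-872/67)**2 = 760384/4489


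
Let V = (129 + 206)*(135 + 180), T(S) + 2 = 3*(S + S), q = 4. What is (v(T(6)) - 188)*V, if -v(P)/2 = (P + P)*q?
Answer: -77244300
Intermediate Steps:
T(S) = -2 + 6*S (T(S) = -2 + 3*(S + S) = -2 + 3*(2*S) = -2 + 6*S)
V = 105525 (V = 335*315 = 105525)
v(P) = -16*P (v(P) = -2*(P + P)*4 = -2*2*P*4 = -16*P)
(v(T(6)) - 188)*V = (-16*(-2 + 6*6) - 188)*105525 = (-16*(-2 + 36) - 188)*105525 = (-16*34 - 188)*105525 = (-544 - 188)*105525 = -732*105525 = -77244300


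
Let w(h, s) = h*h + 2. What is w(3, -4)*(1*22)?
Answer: 242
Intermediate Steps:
w(h, s) = 2 + h² (w(h, s) = h² + 2 = 2 + h²)
w(3, -4)*(1*22) = (2 + 3²)*(1*22) = (2 + 9)*22 = 11*22 = 242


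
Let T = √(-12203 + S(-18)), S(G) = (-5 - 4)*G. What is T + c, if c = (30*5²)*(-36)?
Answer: -27000 + I*√12041 ≈ -27000.0 + 109.73*I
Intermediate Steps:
S(G) = -9*G
c = -27000 (c = (30*25)*(-36) = 750*(-36) = -27000)
T = I*√12041 (T = √(-12203 - 9*(-18)) = √(-12203 + 162) = √(-12041) = I*√12041 ≈ 109.73*I)
T + c = I*√12041 - 27000 = -27000 + I*√12041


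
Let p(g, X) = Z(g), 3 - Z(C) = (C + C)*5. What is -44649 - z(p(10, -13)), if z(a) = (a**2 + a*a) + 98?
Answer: -63565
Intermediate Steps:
Z(C) = 3 - 10*C (Z(C) = 3 - (C + C)*5 = 3 - 2*C*5 = 3 - 10*C)
p(g, X) = 3 - 10*g
z(a) = 98 + 2*a**2 (z(a) = (a**2 + a**2) + 98 = 2*a**2 + 98 = 98 + 2*a**2)
-44649 - z(p(10, -13)) = -44649 - (98 + 2*(3 - 10*10)**2) = -44649 - (98 + 2*(3 - 100)**2) = -44649 - (98 + 2*(-97)**2) = -44649 - (98 + 2*9409) = -44649 - (98 + 18818) = -44649 - 1*18916 = -44649 - 18916 = -63565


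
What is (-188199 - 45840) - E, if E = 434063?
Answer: -668102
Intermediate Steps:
(-188199 - 45840) - E = (-188199 - 45840) - 1*434063 = -234039 - 434063 = -668102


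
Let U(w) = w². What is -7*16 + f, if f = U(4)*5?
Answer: -32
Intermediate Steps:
f = 80 (f = 4²*5 = 16*5 = 80)
-7*16 + f = -7*16 + 80 = -112 + 80 = -32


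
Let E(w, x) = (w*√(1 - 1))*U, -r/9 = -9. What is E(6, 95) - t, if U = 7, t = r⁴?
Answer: -43046721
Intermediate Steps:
r = 81 (r = -9*(-9) = 81)
t = 43046721 (t = 81⁴ = 43046721)
E(w, x) = 0 (E(w, x) = (w*√(1 - 1))*7 = (w*√0)*7 = (w*0)*7 = 0*7 = 0)
E(6, 95) - t = 0 - 1*43046721 = 0 - 43046721 = -43046721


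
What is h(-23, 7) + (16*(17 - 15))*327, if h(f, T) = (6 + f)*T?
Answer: 10345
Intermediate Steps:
h(f, T) = T*(6 + f)
h(-23, 7) + (16*(17 - 15))*327 = 7*(6 - 23) + (16*(17 - 15))*327 = 7*(-17) + (16*2)*327 = -119 + 32*327 = -119 + 10464 = 10345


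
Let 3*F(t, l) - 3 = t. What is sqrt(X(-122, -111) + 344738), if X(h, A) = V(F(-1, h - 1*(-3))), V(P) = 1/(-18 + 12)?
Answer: sqrt(12410562)/6 ≈ 587.14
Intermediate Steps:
F(t, l) = 1 + t/3
V(P) = -1/6 (V(P) = 1/(-6) = -1/6)
X(h, A) = -1/6
sqrt(X(-122, -111) + 344738) = sqrt(-1/6 + 344738) = sqrt(2068427/6) = sqrt(12410562)/6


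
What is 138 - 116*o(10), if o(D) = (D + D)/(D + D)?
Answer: 22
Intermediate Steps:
o(D) = 1 (o(D) = (2*D)/((2*D)) = (2*D)*(1/(2*D)) = 1)
138 - 116*o(10) = 138 - 116*1 = 138 - 116 = 22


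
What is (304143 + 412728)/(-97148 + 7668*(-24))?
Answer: -716871/281180 ≈ -2.5495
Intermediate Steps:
(304143 + 412728)/(-97148 + 7668*(-24)) = 716871/(-97148 - 184032) = 716871/(-281180) = 716871*(-1/281180) = -716871/281180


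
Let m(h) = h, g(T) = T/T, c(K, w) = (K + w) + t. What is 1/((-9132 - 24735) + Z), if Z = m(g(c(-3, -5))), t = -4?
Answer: -1/33866 ≈ -2.9528e-5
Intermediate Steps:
c(K, w) = -4 + K + w (c(K, w) = (K + w) - 4 = -4 + K + w)
g(T) = 1
Z = 1
1/((-9132 - 24735) + Z) = 1/((-9132 - 24735) + 1) = 1/(-33867 + 1) = 1/(-33866) = -1/33866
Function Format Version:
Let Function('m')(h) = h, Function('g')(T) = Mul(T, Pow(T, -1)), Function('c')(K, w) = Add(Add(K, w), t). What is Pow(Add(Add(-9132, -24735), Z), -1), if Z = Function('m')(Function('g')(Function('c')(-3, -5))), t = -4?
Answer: Rational(-1, 33866) ≈ -2.9528e-5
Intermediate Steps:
Function('c')(K, w) = Add(-4, K, w) (Function('c')(K, w) = Add(Add(K, w), -4) = Add(-4, K, w))
Function('g')(T) = 1
Z = 1
Pow(Add(Add(-9132, -24735), Z), -1) = Pow(Add(Add(-9132, -24735), 1), -1) = Pow(Add(-33867, 1), -1) = Pow(-33866, -1) = Rational(-1, 33866)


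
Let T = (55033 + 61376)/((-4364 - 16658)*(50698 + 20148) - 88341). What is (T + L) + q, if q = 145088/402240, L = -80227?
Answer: -750998395013846449/9360960409605 ≈ -80227.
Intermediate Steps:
q = 2267/6285 (q = 145088*(1/402240) = 2267/6285 ≈ 0.36070)
T = -116409/1489412953 (T = 116409/(-21022*70846 - 88341) = 116409/(-1489324612 - 88341) = 116409/(-1489412953) = 116409*(-1/1489412953) = -116409/1489412953 ≈ -7.8158e-5)
(T + L) + q = (-116409/1489412953 - 80227) + 2267/6285 = -119491133096740/1489412953 + 2267/6285 = -750998395013846449/9360960409605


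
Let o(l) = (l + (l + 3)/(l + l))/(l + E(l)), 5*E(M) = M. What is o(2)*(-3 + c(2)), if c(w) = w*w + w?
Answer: 65/16 ≈ 4.0625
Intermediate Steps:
c(w) = w + w**2 (c(w) = w**2 + w = w + w**2)
E(M) = M/5
o(l) = 5*(l + (3 + l)/(2*l))/(6*l) (o(l) = (l + (l + 3)/(l + l))/(l + l/5) = (l + (3 + l)/((2*l)))/((6*l/5)) = (l + (3 + l)*(1/(2*l)))*(5/(6*l)) = (l + (3 + l)/(2*l))*(5/(6*l)) = 5*(l + (3 + l)/(2*l))/(6*l))
o(2)*(-3 + c(2)) = ((5/12)*(3 + 2 + 2*2**2)/2**2)*(-3 + 2*(1 + 2)) = ((5/12)*(1/4)*(3 + 2 + 2*4))*(-3 + 2*3) = ((5/12)*(1/4)*(3 + 2 + 8))*(-3 + 6) = ((5/12)*(1/4)*13)*3 = (65/48)*3 = 65/16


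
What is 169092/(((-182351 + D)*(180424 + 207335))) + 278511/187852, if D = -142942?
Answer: 3903337059964597/2632751799341636 ≈ 1.4826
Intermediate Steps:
169092/(((-182351 + D)*(180424 + 207335))) + 278511/187852 = 169092/(((-182351 - 142942)*(180424 + 207335))) + 278511/187852 = 169092/((-325293*387759)) + 278511*(1/187852) = 169092/(-126135288387) + 278511/187852 = 169092*(-1/126135288387) + 278511/187852 = -18788/14015032043 + 278511/187852 = 3903337059964597/2632751799341636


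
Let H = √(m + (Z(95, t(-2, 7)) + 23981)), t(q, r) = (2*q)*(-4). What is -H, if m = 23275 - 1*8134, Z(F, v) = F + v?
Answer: -√39233 ≈ -198.07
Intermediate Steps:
t(q, r) = -8*q
m = 15141 (m = 23275 - 8134 = 15141)
H = √39233 (H = √(15141 + ((95 - 8*(-2)) + 23981)) = √(15141 + ((95 + 16) + 23981)) = √(15141 + (111 + 23981)) = √(15141 + 24092) = √39233 ≈ 198.07)
-H = -√39233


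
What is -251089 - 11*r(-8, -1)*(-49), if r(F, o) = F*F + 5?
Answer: -213898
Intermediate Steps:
r(F, o) = 5 + F**2 (r(F, o) = F**2 + 5 = 5 + F**2)
-251089 - 11*r(-8, -1)*(-49) = -251089 - 11*(5 + (-8)**2)*(-49) = -251089 - 11*(5 + 64)*(-49) = -251089 - 11*69*(-49) = -251089 - 759*(-49) = -251089 + 37191 = -213898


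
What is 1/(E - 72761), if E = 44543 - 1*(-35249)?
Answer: 1/7031 ≈ 0.00014223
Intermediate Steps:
E = 79792 (E = 44543 + 35249 = 79792)
1/(E - 72761) = 1/(79792 - 72761) = 1/7031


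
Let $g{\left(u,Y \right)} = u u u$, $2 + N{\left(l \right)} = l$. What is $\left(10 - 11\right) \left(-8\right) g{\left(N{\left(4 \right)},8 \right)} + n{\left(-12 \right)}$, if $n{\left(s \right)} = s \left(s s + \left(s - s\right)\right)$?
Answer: $-1664$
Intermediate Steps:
$N{\left(l \right)} = -2 + l$
$g{\left(u,Y \right)} = u^{3}$ ($g{\left(u,Y \right)} = u^{2} u = u^{3}$)
$n{\left(s \right)} = s^{3}$ ($n{\left(s \right)} = s \left(s^{2} + 0\right) = s s^{2} = s^{3}$)
$\left(10 - 11\right) \left(-8\right) g{\left(N{\left(4 \right)},8 \right)} + n{\left(-12 \right)} = \left(10 - 11\right) \left(-8\right) \left(-2 + 4\right)^{3} + \left(-12\right)^{3} = \left(-1\right) \left(-8\right) 2^{3} - 1728 = 8 \cdot 8 - 1728 = 64 - 1728 = -1664$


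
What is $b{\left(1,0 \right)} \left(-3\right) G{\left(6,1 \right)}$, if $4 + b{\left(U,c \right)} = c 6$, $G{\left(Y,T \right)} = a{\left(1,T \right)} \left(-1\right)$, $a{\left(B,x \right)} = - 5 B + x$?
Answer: $48$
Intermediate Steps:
$a{\left(B,x \right)} = x - 5 B$
$G{\left(Y,T \right)} = 5 - T$ ($G{\left(Y,T \right)} = \left(T - 5\right) \left(-1\right) = \left(-5 + T\right) \left(-1\right) = 5 - T$)
$b{\left(U,c \right)} = -4 + 6 c$ ($b{\left(U,c \right)} = -4 + c 6 = -4 + 6 c$)
$b{\left(1,0 \right)} \left(-3\right) G{\left(6,1 \right)} = \left(-4 + 6 \cdot 0\right) \left(-3\right) \left(5 - 1\right) = \left(-4 + 0\right) \left(-3\right) \left(5 - 1\right) = \left(-4\right) \left(-3\right) 4 = 12 \cdot 4 = 48$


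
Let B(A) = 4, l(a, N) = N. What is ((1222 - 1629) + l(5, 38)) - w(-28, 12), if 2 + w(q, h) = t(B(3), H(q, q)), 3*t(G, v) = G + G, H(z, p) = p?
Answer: -1109/3 ≈ -369.67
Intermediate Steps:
t(G, v) = 2*G/3 (t(G, v) = (G + G)/3 = (2*G)/3 = 2*G/3)
w(q, h) = 2/3 (w(q, h) = -2 + (2/3)*4 = -2 + 8/3 = 2/3)
((1222 - 1629) + l(5, 38)) - w(-28, 12) = ((1222 - 1629) + 38) - 1*2/3 = (-407 + 38) - 2/3 = -369 - 2/3 = -1109/3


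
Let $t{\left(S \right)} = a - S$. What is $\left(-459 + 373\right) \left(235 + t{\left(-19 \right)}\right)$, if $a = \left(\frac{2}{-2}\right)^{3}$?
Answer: $-21758$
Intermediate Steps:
$a = -1$ ($a = \left(2 \left(- \frac{1}{2}\right)\right)^{3} = \left(-1\right)^{3} = -1$)
$t{\left(S \right)} = -1 - S$
$\left(-459 + 373\right) \left(235 + t{\left(-19 \right)}\right) = \left(-459 + 373\right) \left(235 - -18\right) = - 86 \left(235 + \left(-1 + 19\right)\right) = - 86 \left(235 + 18\right) = \left(-86\right) 253 = -21758$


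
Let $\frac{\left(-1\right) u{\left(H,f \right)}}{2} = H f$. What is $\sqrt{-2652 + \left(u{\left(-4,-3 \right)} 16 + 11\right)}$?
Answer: $55 i \approx 55.0 i$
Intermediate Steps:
$u{\left(H,f \right)} = - 2 H f$
$\sqrt{-2652 + \left(u{\left(-4,-3 \right)} 16 + 11\right)} = \sqrt{-2652 + \left(\left(-2\right) \left(-4\right) \left(-3\right) 16 + 11\right)} = \sqrt{-2652 + \left(\left(-24\right) 16 + 11\right)} = \sqrt{-2652 + \left(-384 + 11\right)} = \sqrt{-2652 - 373} = \sqrt{-3025} = 55 i$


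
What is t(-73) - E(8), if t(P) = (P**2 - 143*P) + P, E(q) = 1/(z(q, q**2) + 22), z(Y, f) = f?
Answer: 1349769/86 ≈ 15695.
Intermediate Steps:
E(q) = 1/(22 + q**2) (E(q) = 1/(q**2 + 22) = 1/(22 + q**2))
t(P) = P**2 - 142*P
t(-73) - E(8) = -73*(-142 - 73) - 1/(22 + 8**2) = -73*(-215) - 1/(22 + 64) = 15695 - 1/86 = 1349769/86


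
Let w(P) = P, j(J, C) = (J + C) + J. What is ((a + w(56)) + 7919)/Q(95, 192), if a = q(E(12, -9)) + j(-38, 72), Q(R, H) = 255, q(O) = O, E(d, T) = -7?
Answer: 7964/255 ≈ 31.231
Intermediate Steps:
j(J, C) = C + 2*J (j(J, C) = (C + J) + J = C + 2*J)
a = -11 (a = -7 + (72 + 2*(-38)) = -7 + (72 - 76) = -7 - 4 = -11)
((a + w(56)) + 7919)/Q(95, 192) = ((-11 + 56) + 7919)/255 = (45 + 7919)*(1/255) = 7964*(1/255) = 7964/255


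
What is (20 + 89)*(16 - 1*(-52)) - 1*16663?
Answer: -9251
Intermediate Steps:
(20 + 89)*(16 - 1*(-52)) - 1*16663 = 109*(16 + 52) - 16663 = 109*68 - 16663 = 7412 - 16663 = -9251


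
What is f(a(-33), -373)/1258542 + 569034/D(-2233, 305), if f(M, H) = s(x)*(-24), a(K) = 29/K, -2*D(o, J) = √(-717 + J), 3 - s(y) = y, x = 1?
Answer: -8/209757 + 569034*I*√103/103 ≈ -3.8139e-5 + 56069.0*I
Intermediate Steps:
s(y) = 3 - y
D(o, J) = -√(-717 + J)/2
f(M, H) = -48 (f(M, H) = (3 - 1*1)*(-24) = (3 - 1)*(-24) = 2*(-24) = -48)
f(a(-33), -373)/1258542 + 569034/D(-2233, 305) = -48/1258542 + 569034/((-√(-717 + 305)/2)) = -48*1/1258542 + 569034/((-I*√103)) = -8/209757 + 569034/((-I*√103)) = -8/209757 + 569034*(I*√103/103) = -8/209757 + 569034*I*√103/103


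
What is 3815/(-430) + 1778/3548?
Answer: -319277/38141 ≈ -8.3710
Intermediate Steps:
3815/(-430) + 1778/3548 = 3815*(-1/430) + 1778*(1/3548) = -763/86 + 889/1774 = -319277/38141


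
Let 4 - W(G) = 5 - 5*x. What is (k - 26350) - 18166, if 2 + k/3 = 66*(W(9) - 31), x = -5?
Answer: -55808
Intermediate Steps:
W(G) = -26 (W(G) = 4 - (5 - 5*(-5)) = 4 - (5 + 25) = 4 - 1*30 = 4 - 30 = -26)
k = -11292 (k = -6 + 3*(66*(-26 - 31)) = -6 + 3*(66*(-57)) = -6 + 3*(-3762) = -6 - 11286 = -11292)
(k - 26350) - 18166 = (-11292 - 26350) - 18166 = -37642 - 18166 = -55808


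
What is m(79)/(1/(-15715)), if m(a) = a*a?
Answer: -98077315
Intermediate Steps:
m(a) = a²
m(79)/(1/(-15715)) = 79²/(1/(-15715)) = 6241/(-1/15715) = 6241*(-15715) = -98077315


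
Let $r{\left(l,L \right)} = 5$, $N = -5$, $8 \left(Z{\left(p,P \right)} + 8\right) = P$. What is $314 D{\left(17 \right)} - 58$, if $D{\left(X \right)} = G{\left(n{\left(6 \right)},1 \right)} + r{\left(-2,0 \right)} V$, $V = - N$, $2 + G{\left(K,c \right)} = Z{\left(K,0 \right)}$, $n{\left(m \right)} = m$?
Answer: $4652$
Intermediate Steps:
$Z{\left(p,P \right)} = -8 + \frac{P}{8}$
$G{\left(K,c \right)} = -10$ ($G{\left(K,c \right)} = -2 + \left(-8 + \frac{1}{8} \cdot 0\right) = -2 + \left(-8 + 0\right) = -2 - 8 = -10$)
$V = 5$ ($V = \left(-1\right) \left(-5\right) = 5$)
$D{\left(X \right)} = 15$ ($D{\left(X \right)} = -10 + 5 \cdot 5 = -10 + 25 = 15$)
$314 D{\left(17 \right)} - 58 = 314 \cdot 15 - 58 = 4710 - 58 = 4652$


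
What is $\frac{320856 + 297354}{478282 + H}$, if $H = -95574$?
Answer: $\frac{309105}{191354} \approx 1.6154$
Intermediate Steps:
$\frac{320856 + 297354}{478282 + H} = \frac{320856 + 297354}{478282 - 95574} = \frac{618210}{382708} = 618210 \cdot \frac{1}{382708} = \frac{309105}{191354}$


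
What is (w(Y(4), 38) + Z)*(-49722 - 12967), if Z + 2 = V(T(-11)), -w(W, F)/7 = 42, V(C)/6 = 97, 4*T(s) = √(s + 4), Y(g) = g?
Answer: -17929054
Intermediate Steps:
T(s) = √(4 + s)/4 (T(s) = √(s + 4)/4 = √(4 + s)/4)
V(C) = 582 (V(C) = 6*97 = 582)
w(W, F) = -294 (w(W, F) = -7*42 = -294)
Z = 580 (Z = -2 + 582 = 580)
(w(Y(4), 38) + Z)*(-49722 - 12967) = (-294 + 580)*(-49722 - 12967) = 286*(-62689) = -17929054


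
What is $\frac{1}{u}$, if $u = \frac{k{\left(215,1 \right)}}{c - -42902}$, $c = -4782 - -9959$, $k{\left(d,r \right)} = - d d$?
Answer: $- \frac{48079}{46225} \approx -1.0401$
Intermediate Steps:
$k{\left(d,r \right)} = - d^{2}$
$c = 5177$ ($c = -4782 + 9959 = 5177$)
$u = - \frac{46225}{48079}$ ($u = \frac{\left(-1\right) 215^{2}}{5177 - -42902} = \frac{\left(-1\right) 46225}{5177 + 42902} = - \frac{46225}{48079} \approx -0.96144$)
$\frac{1}{u} = \frac{1}{- \frac{46225}{48079}} = - \frac{48079}{46225}$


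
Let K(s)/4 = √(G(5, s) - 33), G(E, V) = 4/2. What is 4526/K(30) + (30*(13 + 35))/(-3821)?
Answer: -1440/3821 - 73*I*√31/2 ≈ -0.37686 - 203.22*I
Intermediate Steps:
G(E, V) = 2 (G(E, V) = 4*(½) = 2)
K(s) = 4*I*√31 (K(s) = 4*√(2 - 33) = 4*√(-31) = 4*(I*√31) = 4*I*√31)
4526/K(30) + (30*(13 + 35))/(-3821) = 4526/((4*I*√31)) + (30*(13 + 35))/(-3821) = 4526*(-I*√31/124) + (30*48)*(-1/3821) = -73*I*√31/2 + 1440*(-1/3821) = -73*I*√31/2 - 1440/3821 = -1440/3821 - 73*I*√31/2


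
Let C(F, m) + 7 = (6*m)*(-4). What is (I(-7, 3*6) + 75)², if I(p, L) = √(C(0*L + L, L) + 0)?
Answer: (75 + I*√439)² ≈ 5186.0 + 3142.8*I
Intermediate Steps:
C(F, m) = -7 - 24*m (C(F, m) = -7 + (6*m)*(-4) = -7 - 24*m)
I(p, L) = √(-7 - 24*L) (I(p, L) = √((-7 - 24*L) + 0) = √(-7 - 24*L))
(I(-7, 3*6) + 75)² = (√(-7 - 72*6) + 75)² = (√(-7 - 24*18) + 75)² = (√(-7 - 432) + 75)² = (√(-439) + 75)² = (I*√439 + 75)² = (75 + I*√439)²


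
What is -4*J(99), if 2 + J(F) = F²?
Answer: -39196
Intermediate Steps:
J(F) = -2 + F²
-4*J(99) = -4*(-2 + 99²) = -4*(-2 + 9801) = -4*9799 = -39196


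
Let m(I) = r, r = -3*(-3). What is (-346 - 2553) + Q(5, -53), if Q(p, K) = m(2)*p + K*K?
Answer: -45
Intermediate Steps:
r = 9
m(I) = 9
Q(p, K) = K² + 9*p (Q(p, K) = 9*p + K*K = 9*p + K² = K² + 9*p)
(-346 - 2553) + Q(5, -53) = (-346 - 2553) + ((-53)² + 9*5) = -2899 + (2809 + 45) = -2899 + 2854 = -45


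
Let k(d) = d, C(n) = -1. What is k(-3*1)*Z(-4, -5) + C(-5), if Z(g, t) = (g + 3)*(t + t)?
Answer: -31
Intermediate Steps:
Z(g, t) = 2*t*(3 + g) (Z(g, t) = (3 + g)*(2*t) = 2*t*(3 + g))
k(-3*1)*Z(-4, -5) + C(-5) = (-3*1)*(2*(-5)*(3 - 4)) - 1 = -6*(-5)*(-1) - 1 = -3*10 - 1 = -30 - 1 = -31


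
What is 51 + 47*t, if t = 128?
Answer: 6067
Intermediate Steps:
51 + 47*t = 51 + 47*128 = 51 + 6016 = 6067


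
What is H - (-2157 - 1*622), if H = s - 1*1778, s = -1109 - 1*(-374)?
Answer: 266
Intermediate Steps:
s = -735 (s = -1109 + 374 = -735)
H = -2513 (H = -735 - 1*1778 = -735 - 1778 = -2513)
H - (-2157 - 1*622) = -2513 - (-2157 - 1*622) = -2513 - (-2157 - 622) = -2513 - 1*(-2779) = -2513 + 2779 = 266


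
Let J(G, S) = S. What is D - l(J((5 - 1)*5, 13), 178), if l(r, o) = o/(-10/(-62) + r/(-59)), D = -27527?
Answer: -1323677/54 ≈ -24513.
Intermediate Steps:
l(r, o) = o/(5/31 - r/59) (l(r, o) = o/(-10*(-1/62) + r*(-1/59)) = o/(5/31 - r/59))
D - l(J((5 - 1)*5, 13), 178) = -27527 - (-1829)*178/(-295 + 31*13) = -27527 - (-1829)*178/(-295 + 403) = -27527 - (-1829)*178/108 = -27527 - 1*(-162781/54) = -27527 + 162781/54 = -1323677/54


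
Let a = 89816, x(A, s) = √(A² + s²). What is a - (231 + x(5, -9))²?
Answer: 36349 - 462*√106 ≈ 31592.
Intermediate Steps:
a - (231 + x(5, -9))² = 89816 - (231 + √(5² + (-9)²))² = 89816 - (231 + √(25 + 81))² = 89816 - (231 + √106)²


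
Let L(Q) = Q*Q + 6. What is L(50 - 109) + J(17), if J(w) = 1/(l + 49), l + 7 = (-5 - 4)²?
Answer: 428902/123 ≈ 3487.0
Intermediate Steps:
l = 74 (l = -7 + (-5 - 4)² = -7 + (-9)² = -7 + 81 = 74)
L(Q) = 6 + Q² (L(Q) = Q² + 6 = 6 + Q²)
J(w) = 1/123 (J(w) = 1/(74 + 49) = 1/123)
L(50 - 109) + J(17) = (6 + (50 - 109)²) + 1/123 = (6 + (-59)²) + 1/123 = (6 + 3481) + 1/123 = 3487 + 1/123 = 428902/123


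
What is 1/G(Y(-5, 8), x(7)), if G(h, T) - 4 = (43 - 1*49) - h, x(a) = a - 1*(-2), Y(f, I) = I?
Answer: -⅒ ≈ -0.10000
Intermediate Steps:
x(a) = 2 + a (x(a) = a + 2 = 2 + a)
G(h, T) = -2 - h (G(h, T) = 4 + ((43 - 1*49) - h) = 4 + ((43 - 49) - h) = 4 + (-6 - h) = -2 - h)
1/G(Y(-5, 8), x(7)) = 1/(-2 - 1*8) = 1/(-2 - 8) = 1/(-10) = -⅒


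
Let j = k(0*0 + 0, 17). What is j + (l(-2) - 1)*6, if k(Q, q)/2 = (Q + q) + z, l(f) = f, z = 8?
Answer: 32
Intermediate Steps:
k(Q, q) = 16 + 2*Q + 2*q (k(Q, q) = 2*((Q + q) + 8) = 2*(8 + Q + q) = 16 + 2*Q + 2*q)
j = 50 (j = 16 + 2*(0*0 + 0) + 2*17 = 16 + 2*(0 + 0) + 34 = 16 + 2*0 + 34 = 16 + 0 + 34 = 50)
j + (l(-2) - 1)*6 = 50 + (-2 - 1)*6 = 50 - 3*6 = 50 - 18 = 32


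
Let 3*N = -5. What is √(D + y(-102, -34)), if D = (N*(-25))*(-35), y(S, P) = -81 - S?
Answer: 14*I*√66/3 ≈ 37.912*I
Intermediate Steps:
N = -5/3 (N = (⅓)*(-5) = -5/3 ≈ -1.6667)
D = -4375/3 (D = -5/3*(-25)*(-35) = (125/3)*(-35) = -4375/3 ≈ -1458.3)
√(D + y(-102, -34)) = √(-4375/3 + (-81 - 1*(-102))) = √(-4375/3 + (-81 + 102)) = √(-4375/3 + 21) = √(-4312/3) = 14*I*√66/3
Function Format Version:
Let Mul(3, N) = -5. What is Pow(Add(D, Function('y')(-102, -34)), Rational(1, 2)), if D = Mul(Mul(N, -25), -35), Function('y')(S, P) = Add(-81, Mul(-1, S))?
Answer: Mul(Rational(14, 3), I, Pow(66, Rational(1, 2))) ≈ Mul(37.912, I)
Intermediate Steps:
N = Rational(-5, 3) (N = Mul(Rational(1, 3), -5) = Rational(-5, 3) ≈ -1.6667)
D = Rational(-4375, 3) (D = Mul(Mul(Rational(-5, 3), -25), -35) = Mul(Rational(125, 3), -35) = Rational(-4375, 3) ≈ -1458.3)
Pow(Add(D, Function('y')(-102, -34)), Rational(1, 2)) = Pow(Add(Rational(-4375, 3), Add(-81, Mul(-1, -102))), Rational(1, 2)) = Pow(Add(Rational(-4375, 3), Add(-81, 102)), Rational(1, 2)) = Pow(Add(Rational(-4375, 3), 21), Rational(1, 2)) = Pow(Rational(-4312, 3), Rational(1, 2)) = Mul(Rational(14, 3), I, Pow(66, Rational(1, 2)))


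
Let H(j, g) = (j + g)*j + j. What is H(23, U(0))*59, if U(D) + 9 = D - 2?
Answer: 17641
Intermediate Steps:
U(D) = -11 + D (U(D) = -9 + (D - 2) = -9 + (-2 + D) = -11 + D)
H(j, g) = j + j*(g + j) (H(j, g) = (g + j)*j + j = j*(g + j) + j = j + j*(g + j))
H(23, U(0))*59 = (23*(1 + (-11 + 0) + 23))*59 = (23*(1 - 11 + 23))*59 = (23*13)*59 = 299*59 = 17641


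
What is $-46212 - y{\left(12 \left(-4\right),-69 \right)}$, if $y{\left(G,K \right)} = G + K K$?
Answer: $-50925$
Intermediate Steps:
$y{\left(G,K \right)} = G + K^{2}$
$-46212 - y{\left(12 \left(-4\right),-69 \right)} = -46212 - \left(12 \left(-4\right) + \left(-69\right)^{2}\right) = -46212 - \left(-48 + 4761\right) = -46212 - 4713 = -50925$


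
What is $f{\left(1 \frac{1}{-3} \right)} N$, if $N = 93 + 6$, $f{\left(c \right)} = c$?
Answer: $-33$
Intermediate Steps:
$N = 99$
$f{\left(1 \frac{1}{-3} \right)} N = 1 \frac{1}{-3} \cdot 99 = 1 \left(- \frac{1}{3}\right) 99 = \left(- \frac{1}{3}\right) 99 = -33$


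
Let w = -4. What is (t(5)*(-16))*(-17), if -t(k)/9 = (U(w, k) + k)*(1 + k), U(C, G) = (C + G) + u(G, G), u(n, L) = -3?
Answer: -44064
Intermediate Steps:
U(C, G) = -3 + C + G (U(C, G) = (C + G) - 3 = -3 + C + G)
t(k) = -9*(1 + k)*(-7 + 2*k) (t(k) = -9*((-3 - 4 + k) + k)*(1 + k) = -9*((-7 + k) + k)*(1 + k) = -9*(-7 + 2*k)*(1 + k) = -9*(1 + k)*(-7 + 2*k))
(t(5)*(-16))*(-17) = ((63 - 18*5² + 45*5)*(-16))*(-17) = ((63 - 18*25 + 225)*(-16))*(-17) = ((63 - 450 + 225)*(-16))*(-17) = -162*(-16)*(-17) = 2592*(-17) = -44064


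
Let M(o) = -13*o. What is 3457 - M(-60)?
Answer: 2677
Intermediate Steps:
3457 - M(-60) = 3457 - (-13)*(-60) = 3457 - 1*780 = 3457 - 780 = 2677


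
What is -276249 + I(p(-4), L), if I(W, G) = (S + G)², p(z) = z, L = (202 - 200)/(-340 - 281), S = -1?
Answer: -106532552480/385641 ≈ -2.7625e+5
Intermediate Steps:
L = -2/621 (L = 2/(-621) = 2*(-1/621) = -2/621 ≈ -0.0032206)
I(W, G) = (-1 + G)²
-276249 + I(p(-4), L) = -276249 + (-1 - 2/621)² = -276249 + (-623/621)² = -276249 + 388129/385641 = -106532552480/385641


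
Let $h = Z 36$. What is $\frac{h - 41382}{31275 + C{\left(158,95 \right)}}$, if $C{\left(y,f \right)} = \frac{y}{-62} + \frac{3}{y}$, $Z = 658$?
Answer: $- \frac{86665212}{153172561} \approx -0.5658$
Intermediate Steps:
$C{\left(y,f \right)} = \frac{3}{y} - \frac{y}{62}$ ($C{\left(y,f \right)} = y \left(- \frac{1}{62}\right) + \frac{3}{y} = - \frac{y}{62} + \frac{3}{y} = \frac{3}{y} - \frac{y}{62}$)
$h = 23688$ ($h = 658 \cdot 36 = 23688$)
$\frac{h - 41382}{31275 + C{\left(158,95 \right)}} = \frac{23688 - 41382}{31275 + \left(\frac{3}{158} - \frac{79}{31}\right)} = - \frac{17694}{31275 + \left(3 \cdot \frac{1}{158} - \frac{79}{31}\right)} = - \frac{17694}{31275 + \left(\frac{3}{158} - \frac{79}{31}\right)} = - \frac{17694}{31275 - \frac{12389}{4898}} = - \frac{17694}{\frac{153172561}{4898}} = \left(-17694\right) \frac{4898}{153172561} = - \frac{86665212}{153172561}$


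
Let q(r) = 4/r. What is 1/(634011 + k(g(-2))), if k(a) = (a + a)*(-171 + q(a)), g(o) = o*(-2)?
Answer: 1/632651 ≈ 1.5807e-6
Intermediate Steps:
g(o) = -2*o
k(a) = 2*a*(-171 + 4/a) (k(a) = (a + a)*(-171 + 4/a) = (2*a)*(-171 + 4/a) = 2*a*(-171 + 4/a))
1/(634011 + k(g(-2))) = 1/(634011 + (8 - (-684)*(-2))) = 1/(634011 + (8 - 342*4)) = 1/(634011 + (8 - 1368)) = 1/(634011 - 1360) = 1/632651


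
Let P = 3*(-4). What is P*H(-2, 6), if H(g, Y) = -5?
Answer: 60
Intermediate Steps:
P = -12
P*H(-2, 6) = -12*(-5) = 60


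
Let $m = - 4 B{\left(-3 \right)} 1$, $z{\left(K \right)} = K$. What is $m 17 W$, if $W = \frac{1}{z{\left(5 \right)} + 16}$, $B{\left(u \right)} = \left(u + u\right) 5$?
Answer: $\frac{680}{7} \approx 97.143$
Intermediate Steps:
$B{\left(u \right)} = 10 u$ ($B{\left(u \right)} = 2 u 5 = 10 u$)
$W = \frac{1}{21}$ ($W = \frac{1}{5 + 16} = \frac{1}{21} \approx 0.047619$)
$m = 120$ ($m = - 4 \cdot 10 \left(-3\right) 1 = \left(-4\right) \left(-30\right) 1 = 120 \cdot 1 = 120$)
$m 17 W = 120 \cdot 17 \cdot \frac{1}{21} = 2040 \cdot \frac{1}{21} = \frac{680}{7}$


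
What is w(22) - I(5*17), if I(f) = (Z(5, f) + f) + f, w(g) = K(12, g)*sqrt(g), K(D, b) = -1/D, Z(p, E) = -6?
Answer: -164 - sqrt(22)/12 ≈ -164.39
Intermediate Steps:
w(g) = -sqrt(g)/12 (w(g) = (-1/12)*sqrt(g) = (-1*1/12)*sqrt(g) = -sqrt(g)/12)
I(f) = -6 + 2*f (I(f) = (-6 + f) + f = -6 + 2*f)
w(22) - I(5*17) = -sqrt(22)/12 - (-6 + 2*(5*17)) = -sqrt(22)/12 - (-6 + 2*85) = -sqrt(22)/12 - (-6 + 170) = -sqrt(22)/12 - 1*164 = -sqrt(22)/12 - 164 = -164 - sqrt(22)/12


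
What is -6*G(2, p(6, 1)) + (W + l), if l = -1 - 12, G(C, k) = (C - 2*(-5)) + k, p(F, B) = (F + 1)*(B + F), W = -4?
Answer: -383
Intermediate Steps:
p(F, B) = (1 + F)*(B + F)
G(C, k) = 10 + C + k (G(C, k) = (C + 10) + k = (10 + C) + k = 10 + C + k)
l = -13
-6*G(2, p(6, 1)) + (W + l) = -6*(10 + 2 + (1 + 6 + 6² + 1*6)) + (-4 - 13) = -6*(10 + 2 + (1 + 6 + 36 + 6)) - 17 = -6*(10 + 2 + 49) - 17 = -6*61 - 17 = -366 - 17 = -383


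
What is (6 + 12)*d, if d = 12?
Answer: 216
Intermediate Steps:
(6 + 12)*d = (6 + 12)*12 = 18*12 = 216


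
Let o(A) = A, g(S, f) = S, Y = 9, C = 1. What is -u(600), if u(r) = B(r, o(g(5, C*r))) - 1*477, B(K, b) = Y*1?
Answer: 468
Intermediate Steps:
B(K, b) = 9 (B(K, b) = 9*1 = 9)
u(r) = -468 (u(r) = 9 - 1*477 = 9 - 477 = -468)
-u(600) = -1*(-468) = 468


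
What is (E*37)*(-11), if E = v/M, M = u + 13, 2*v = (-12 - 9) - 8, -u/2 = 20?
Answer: -11803/54 ≈ -218.57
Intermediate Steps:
u = -40 (u = -2*20 = -40)
v = -29/2 (v = ((-12 - 9) - 8)/2 = (-21 - 8)/2 = (1/2)*(-29) = -29/2 ≈ -14.500)
M = -27 (M = -40 + 13 = -27)
E = 29/54 (E = -29/2/(-27) = -29/2*(-1/27) = 29/54 ≈ 0.53704)
(E*37)*(-11) = ((29/54)*37)*(-11) = (1073/54)*(-11) = -11803/54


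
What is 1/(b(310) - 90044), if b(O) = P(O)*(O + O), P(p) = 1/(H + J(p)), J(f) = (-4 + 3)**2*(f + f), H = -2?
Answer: -309/27823286 ≈ -1.1106e-5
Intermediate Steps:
J(f) = 2*f (J(f) = (-1)**2*(2*f) = 1*(2*f) = 2*f)
P(p) = 1/(-2 + 2*p)
b(O) = O/(-1 + O) (b(O) = (1/(2*(-1 + O)))*(O + O) = (1/(2*(-1 + O)))*(2*O) = O/(-1 + O))
1/(b(310) - 90044) = 1/(310/(-1 + 310) - 90044) = 1/(310/309 - 90044) = 1/(-27823286/309) = -309/27823286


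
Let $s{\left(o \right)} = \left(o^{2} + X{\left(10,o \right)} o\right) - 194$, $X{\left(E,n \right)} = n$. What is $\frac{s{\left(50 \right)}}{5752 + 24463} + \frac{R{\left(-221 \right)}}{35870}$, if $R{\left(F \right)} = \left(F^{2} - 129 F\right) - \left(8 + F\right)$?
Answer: $\frac{503191453}{216762410} \approx 2.3214$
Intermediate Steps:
$R{\left(F \right)} = -8 + F^{2} - 130 F$
$s{\left(o \right)} = -194 + 2 o^{2}$ ($s{\left(o \right)} = \left(o^{2} + o o\right) - 194 = \left(o^{2} + o^{2}\right) - 194 = 2 o^{2} - 194 = -194 + 2 o^{2}$)
$\frac{s{\left(50 \right)}}{5752 + 24463} + \frac{R{\left(-221 \right)}}{35870} = \frac{-194 + 2 \cdot 50^{2}}{5752 + 24463} + \frac{-8 + \left(-221\right)^{2} - -28730}{35870} = \frac{-194 + 2 \cdot 2500}{30215} + \left(-8 + 48841 + 28730\right) \frac{1}{35870} = \left(-194 + 5000\right) \frac{1}{30215} + 77563 \cdot \frac{1}{35870} = 4806 \cdot \frac{1}{30215} + \frac{77563}{35870} = \frac{4806}{30215} + \frac{77563}{35870} = \frac{503191453}{216762410}$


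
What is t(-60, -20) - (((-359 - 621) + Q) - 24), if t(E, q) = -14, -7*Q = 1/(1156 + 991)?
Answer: 14878711/15029 ≈ 990.00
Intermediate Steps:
Q = -1/15029 (Q = -1/(7*(1156 + 991)) = -⅐/2147 = -⅐*1/2147 = -1/15029 ≈ -6.6538e-5)
t(-60, -20) - (((-359 - 621) + Q) - 24) = -14 - (((-359 - 621) - 1/15029) - 24) = -14 - ((-980 - 1/15029) - 24) = -14 - (-14728421/15029 - 24) = -14 - 1*(-15089117/15029) = -14 + 15089117/15029 = 14878711/15029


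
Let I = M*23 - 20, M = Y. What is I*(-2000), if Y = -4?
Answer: 224000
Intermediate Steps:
M = -4
I = -112 (I = -4*23 - 20 = -92 - 20 = -112)
I*(-2000) = -112*(-2000) = 224000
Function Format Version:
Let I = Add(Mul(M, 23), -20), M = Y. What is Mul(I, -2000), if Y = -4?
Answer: 224000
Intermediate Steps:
M = -4
I = -112 (I = Add(Mul(-4, 23), -20) = Add(-92, -20) = -112)
Mul(I, -2000) = Mul(-112, -2000) = 224000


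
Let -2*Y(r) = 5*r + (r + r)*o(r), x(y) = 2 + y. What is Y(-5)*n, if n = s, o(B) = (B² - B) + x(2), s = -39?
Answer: -14235/2 ≈ -7117.5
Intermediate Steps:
o(B) = 4 + B² - B (o(B) = (B² - B) + (2 + 2) = (B² - B) + 4 = 4 + B² - B)
n = -39
Y(r) = -5*r/2 - r*(4 + r² - r) (Y(r) = -(5*r + (r + r)*(4 + r² - r))/2 = -(5*r + (2*r)*(4 + r² - r))/2 = -(5*r + 2*r*(4 + r² - r))/2 = -5*r/2 - r*(4 + r² - r))
Y(-5)*n = -5*(-13/2 - 5 - 1*(-5)²)*(-39) = -5*(-13/2 - 5 - 1*25)*(-39) = -5*(-13/2 - 5 - 25)*(-39) = -5*(-73/2)*(-39) = (365/2)*(-39) = -14235/2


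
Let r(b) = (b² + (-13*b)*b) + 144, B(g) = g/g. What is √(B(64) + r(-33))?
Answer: I*√12923 ≈ 113.68*I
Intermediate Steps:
B(g) = 1
r(b) = 144 - 12*b² (r(b) = (b² - 13*b²) + 144 = -12*b² + 144 = 144 - 12*b²)
√(B(64) + r(-33)) = √(1 + (144 - 12*(-33)²)) = √(1 + (144 - 12*1089)) = √(1 + (144 - 13068)) = √(1 - 12924) = √(-12923) = I*√12923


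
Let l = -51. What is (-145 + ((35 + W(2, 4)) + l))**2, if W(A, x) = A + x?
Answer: 24025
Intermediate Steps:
(-145 + ((35 + W(2, 4)) + l))**2 = (-145 + ((35 + (2 + 4)) - 51))**2 = (-145 + ((35 + 6) - 51))**2 = (-145 + (41 - 51))**2 = (-145 - 10)**2 = (-155)**2 = 24025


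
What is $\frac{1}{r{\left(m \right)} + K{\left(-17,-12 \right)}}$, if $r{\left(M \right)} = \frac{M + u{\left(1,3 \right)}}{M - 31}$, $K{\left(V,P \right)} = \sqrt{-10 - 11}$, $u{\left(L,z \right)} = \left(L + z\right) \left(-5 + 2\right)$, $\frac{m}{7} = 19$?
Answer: $\frac{12342}{233125} - \frac{10404 i \sqrt{21}}{233125} \approx 0.052942 - 0.20451 i$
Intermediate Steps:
$m = 133$ ($m = 7 \cdot 19 = 133$)
$u{\left(L,z \right)} = - 3 L - 3 z$ ($u{\left(L,z \right)} = \left(L + z\right) \left(-3\right) = - 3 L - 3 z$)
$K{\left(V,P \right)} = i \sqrt{21}$ ($K{\left(V,P \right)} = \sqrt{-21} = i \sqrt{21}$)
$r{\left(M \right)} = \frac{-12 + M}{-31 + M}$ ($r{\left(M \right)} = \frac{M - 12}{M - 31} = \frac{M - 12}{-31 + M} = \frac{-12 + M}{-31 + M}$)
$\frac{1}{r{\left(m \right)} + K{\left(-17,-12 \right)}} = \frac{1}{\frac{-12 + 133}{-31 + 133} + i \sqrt{21}} = \frac{1}{\frac{1}{102} \cdot 121 + i \sqrt{21}} = \frac{1}{\frac{121}{102} + i \sqrt{21}}$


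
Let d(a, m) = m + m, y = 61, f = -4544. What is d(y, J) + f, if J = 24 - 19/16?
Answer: -35987/8 ≈ -4498.4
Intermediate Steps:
J = 365/16 (J = 24 - 19/16 = 365/16 ≈ 22.813)
d(a, m) = 2*m
d(y, J) + f = 2*(365/16) - 4544 = 365/8 - 4544 = -35987/8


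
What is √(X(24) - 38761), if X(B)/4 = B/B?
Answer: I*√38757 ≈ 196.87*I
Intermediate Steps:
X(B) = 4 (X(B) = 4*(B/B) = 4*1 = 4)
√(X(24) - 38761) = √(4 - 38761) = √(-38757) = I*√38757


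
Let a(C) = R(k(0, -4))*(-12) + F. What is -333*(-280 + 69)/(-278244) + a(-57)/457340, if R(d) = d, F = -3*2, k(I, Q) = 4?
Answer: -893030711/3534780860 ≈ -0.25264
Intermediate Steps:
F = -6
a(C) = -54 (a(C) = 4*(-12) - 6 = -48 - 6 = -54)
-333*(-280 + 69)/(-278244) + a(-57)/457340 = -333*(-280 + 69)/(-278244) - 54/457340 = -333*(-211)*(-1/278244) - 54*1/457340 = 70263*(-1/278244) - 27/228670 = -7807/30916 - 27/228670 = -893030711/3534780860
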